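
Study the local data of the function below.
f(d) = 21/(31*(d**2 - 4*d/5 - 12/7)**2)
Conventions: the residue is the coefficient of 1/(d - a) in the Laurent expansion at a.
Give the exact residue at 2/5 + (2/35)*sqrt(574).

The residue is -(18375/6670208)*sqrt(574).

The factor d**2 - 4*d/5 - 12/7 splits as (d - a)(d - a') with a = 2/5 + (2/35)*sqrt(574), a' = 2/5 - (2/35)*sqrt(574). At the order-2 pole a set g(d) = (d - a)^2*f(d) = [21/31] / (d - a')^2.
Order-2 pole: residue = g'(a); g'(2/5 + (2/35)*sqrt(574)) = -(18375/6670208)*sqrt(574), so the residue is -(18375/6670208)*sqrt(574).


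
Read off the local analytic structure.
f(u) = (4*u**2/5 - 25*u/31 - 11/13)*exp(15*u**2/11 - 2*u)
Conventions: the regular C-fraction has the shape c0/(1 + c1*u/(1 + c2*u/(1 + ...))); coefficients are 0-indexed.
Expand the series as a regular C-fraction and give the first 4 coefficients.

Taylor coefficients (expand at 0): a_0 = -11/13, a_1 = 357/403, a_2 = -873/2015, a_3 = -58297/66495.
c0 = a_0 = -11/13. Peel one level at a time: if S = 1 + c*u/S' with S'(0) = 1, then c is the u-coefficient of S and S' = c*u/(S - 1).
S_1 = c0/f = 1 + (357/341)*u + (339552/581405)*u^2 + ...; c1 = 357/341.
S_2 = c1*u/(S_1 - 1) = 1 + (-113184/202895)*u + (43070134/35048475)*u^2 + ...; c2 = -113184/202895.
S_3 = c2*u/(S_2 - 1) = 1 + (667587077/303050160)*u + ...; c3 = 667587077/303050160.

The regular C-fraction coefficients are [-11/13, 357/341, -113184/202895, 667587077/303050160].


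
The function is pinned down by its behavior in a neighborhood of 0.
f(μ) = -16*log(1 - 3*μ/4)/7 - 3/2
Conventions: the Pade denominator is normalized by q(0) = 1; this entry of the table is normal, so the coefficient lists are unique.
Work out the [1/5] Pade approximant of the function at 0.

The Pade approximant has numerator coefficients [-3/2, 4582403529/1960537712]; denominator coefficients [1, -58165797/140038408, -807342/17504801, -2301381/140038408, -3930597/560153632, -60260301/22406145280].

Taylor coefficients needed (expand at 0): a_0 = -3/2, a_1 = 12/7, a_2 = 9/14, a_3 = 9/28, a_4 = 81/448, a_5 = 243/2240, a_6 = 243/3584.
Write the denominator as Q(μ) = 1 + q1*μ + q2*μ^2 + q3*μ^3 + q4*μ^4 + q5*μ^5. Requiring Q*f - P = O(μ^7) with deg P <= 1 kills the coefficients of μ^2..μ^6 in Q*f:
  μ^2: a_2 + q1*a_1 + q2*a_0 = 0, i.e. 9/14 + (12/7)*q1 + (-3/2)*q2 = 0.
  μ^3: a_3 + q1*a_2 + q2*a_1 + q3*a_0 = 0, i.e. 9/28 + (9/14)*q1 + (12/7)*q2 + (-3/2)*q3 = 0.
  μ^4: a_4 + q1*a_3 + q2*a_2 + q3*a_1 + q4*a_0 = 0, i.e. 81/448 + (9/28)*q1 + (9/14)*q2 + (12/7)*q3 + (-3/2)*q4 = 0.
  μ^5: a_5 + q1*a_4 + q2*a_3 + q3*a_2 + q4*a_1 + q5*a_0 = 0, i.e. 243/2240 + (81/448)*q1 + (9/28)*q2 + (9/14)*q3 + (12/7)*q4 + (-3/2)*q5 = 0.
  μ^6: a_6 + q1*a_5 + q2*a_4 + q3*a_3 + q4*a_2 + q5*a_1 = 0, i.e. 243/3584 + (243/2240)*q1 + (81/448)*q2 + (9/28)*q3 + (9/14)*q4 + (12/7)*q5 = 0.
Solving this linear system: q1 = -58165797/140038408, q2 = -807342/17504801, q3 = -2301381/140038408, q4 = -3930597/560153632, q5 = -60260301/22406145280.
The numerator is Q*f truncated at degree 1: P0 = a_0 = -3/2; P1 = a_1 + q1*a_0 = 4582403529/1960537712.


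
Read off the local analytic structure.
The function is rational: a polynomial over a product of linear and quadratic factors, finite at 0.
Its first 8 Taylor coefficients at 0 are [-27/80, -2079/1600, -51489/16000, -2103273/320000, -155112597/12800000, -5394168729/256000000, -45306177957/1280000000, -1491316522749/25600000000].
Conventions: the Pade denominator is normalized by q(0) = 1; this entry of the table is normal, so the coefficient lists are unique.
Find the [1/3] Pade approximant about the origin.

The Pade approximant has numerator coefficients [-27/80, -27/370]; denominator coefficients [1, -2689/740, 13187/2960, -23427/11840].

Taylor coefficients needed (read off): a_0 = -27/80, a_1 = -2079/1600, a_2 = -51489/16000, a_3 = -2103273/320000, a_4 = -155112597/12800000.
Write the denominator as Q(κ) = 1 + q1*κ + q2*κ^2 + q3*κ^3. Requiring Q*f - P = O(κ^5) with deg P <= 1 kills the coefficients of κ^2..κ^4 in Q*f:
  κ^2: a_2 + q1*a_1 + q2*a_0 = 0, i.e. -51489/16000 + (-2079/1600)*q1 + (-27/80)*q2 = 0.
  κ^3: a_3 + q1*a_2 + q2*a_1 + q3*a_0 = 0, i.e. -2103273/320000 + (-51489/16000)*q1 + (-2079/1600)*q2 + (-27/80)*q3 = 0.
  κ^4: a_4 + q1*a_3 + q2*a_2 + q3*a_1 = 0, i.e. -155112597/12800000 + (-2103273/320000)*q1 + (-51489/16000)*q2 + (-2079/1600)*q3 = 0.
Solving this linear system: q1 = -2689/740, q2 = 13187/2960, q3 = -23427/11840.
The numerator is Q*f truncated at degree 1: P0 = a_0 = -27/80; P1 = a_1 + q1*a_0 = -27/370.


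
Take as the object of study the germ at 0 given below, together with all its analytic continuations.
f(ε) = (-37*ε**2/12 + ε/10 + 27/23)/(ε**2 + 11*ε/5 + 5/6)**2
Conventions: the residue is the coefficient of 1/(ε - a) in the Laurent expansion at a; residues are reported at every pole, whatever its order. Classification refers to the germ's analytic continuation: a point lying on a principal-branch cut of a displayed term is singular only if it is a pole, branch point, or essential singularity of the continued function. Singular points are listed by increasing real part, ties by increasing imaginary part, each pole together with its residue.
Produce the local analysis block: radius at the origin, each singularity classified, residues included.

Denominator factor (ε**2 + 11*ε/5 + 5/6)^2: discriminant 113/75, real irrational roots -11/10 + (1/30)*sqrt(339) and -11/10 - (1/30)*sqrt(339); poles of order 2, moduli 11/10 - (1/30)*sqrt(339) and 11/10 + (1/30)*sqrt(339).
The radius of convergence is the smallest modulus among the singular points: 11/10 - (1/30)*sqrt(339).
The factor ε**2 + 11*ε/5 + 5/6 splits as (ε - a)(ε - a') with a = -11/10 - (1/30)*sqrt(339), a' = -11/10 + (1/30)*sqrt(339). At the order-2 pole a set g(ε) = (ε - a)^2*f(ε) = [-37*ε**2/12 + ε/10 + 27/23] / (ε - a')^2.
Order-2 pole: residue = g'(a); g'(-11/10 - (1/30)*sqrt(339)) = -(311645/3524244)*sqrt(339), so the residue is -(311645/3524244)*sqrt(339).
The factor ε**2 + 11*ε/5 + 5/6 splits as (ε - a)(ε - a') with a = -11/10 + (1/30)*sqrt(339), a' = -11/10 - (1/30)*sqrt(339). At the order-2 pole a set g(ε) = (ε - a)^2*f(ε) = [-37*ε**2/12 + ε/10 + 27/23] / (ε - a')^2.
Order-2 pole: residue = g'(a); g'(-11/10 + (1/30)*sqrt(339)) = (311645/3524244)*sqrt(339), so the residue is (311645/3524244)*sqrt(339).
List the singular points by increasing real part (a conjugate pair: the negative imaginary part first).

Radius of convergence at 0: 11/10 - (1/30)*sqrt(339).
At -11/10 - (1/30)*sqrt(339): a pole of order 2; residue -(311645/3524244)*sqrt(339).
At -11/10 + (1/30)*sqrt(339): a pole of order 2; residue (311645/3524244)*sqrt(339).


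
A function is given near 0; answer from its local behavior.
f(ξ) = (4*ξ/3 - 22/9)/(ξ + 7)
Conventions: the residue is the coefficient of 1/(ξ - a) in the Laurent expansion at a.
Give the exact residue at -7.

At the order-1 pole -7 set g(ξ) = (ξ - (-7))*f(ξ) = 4*ξ/3 - 22/9.
Simple pole: residue = g(a) at a = -7, which is -106/9.

The residue is -106/9.


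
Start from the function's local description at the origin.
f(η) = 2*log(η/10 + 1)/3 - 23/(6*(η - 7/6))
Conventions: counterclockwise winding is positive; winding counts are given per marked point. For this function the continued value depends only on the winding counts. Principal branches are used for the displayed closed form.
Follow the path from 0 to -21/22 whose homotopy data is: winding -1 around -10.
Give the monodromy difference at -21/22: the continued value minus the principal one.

Continued minus principal equals -(4/3)*pi*i.

The rational part is single-valued and drops out of the difference; each branch term changes only by its own monodromy.
(2/3)*log(1 - η/(-10)): each positive loop around -10 adds 2*pi*i to the log, so winding -1 contributes (2/3)*(-1)*2*pi*i = -(4/3)*pi*i.
Summing the contributions at η = -21/22 gives -(4/3)*pi*i.


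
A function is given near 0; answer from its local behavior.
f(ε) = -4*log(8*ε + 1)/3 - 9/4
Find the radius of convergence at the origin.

The radius of convergence is 1/8.

Branch term (-4/3)*log(1 - ε/(-1/8)): its argument vanishes at ε = -1/8, a logarithmic branch point, modulus 1/8.
The radius of convergence is the smallest modulus among the singular points: 1/8.


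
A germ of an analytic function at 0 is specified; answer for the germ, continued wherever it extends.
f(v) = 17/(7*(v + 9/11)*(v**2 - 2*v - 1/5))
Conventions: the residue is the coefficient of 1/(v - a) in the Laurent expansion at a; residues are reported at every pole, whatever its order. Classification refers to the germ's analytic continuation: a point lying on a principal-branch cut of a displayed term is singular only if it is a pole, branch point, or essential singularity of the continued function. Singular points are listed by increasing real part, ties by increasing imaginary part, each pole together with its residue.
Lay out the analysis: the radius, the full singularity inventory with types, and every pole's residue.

Radius of convergence at 0: -1 + (1/5)*sqrt(30).
At -9/11: a pole of order 1; residue 10285/8918.
At 1 - (1/5)*sqrt(30): a pole of order 1; residue -10285/17836 - (4675/26754)*sqrt(30).
At 1 + (1/5)*sqrt(30): a pole of order 1; residue -10285/17836 + (4675/26754)*sqrt(30).

Denominator factor (v + 9/11): pole of order 1 at -9/11, modulus 9/11.
Denominator factor (v**2 - 2*v - 1/5): discriminant 24/5, real irrational roots 1 + (1/5)*sqrt(30) and 1 - (1/5)*sqrt(30); poles of order 1, moduli 1 + (1/5)*sqrt(30) and -1 + (1/5)*sqrt(30).
The radius of convergence is the smallest modulus among the singular points: -1 + (1/5)*sqrt(30).
At the order-1 pole -9/11 set g(v) = (v - (-9/11))*f(v) = 17/(7*(v**2 - 2*v - 1/5)).
Simple pole: residue = g(a) at a = -9/11, which is 10285/8918.
The factor v**2 - 2*v - 1/5 splits as (v - a)(v - a') with a = 1 - (1/5)*sqrt(30), a' = 1 + (1/5)*sqrt(30). At the order-1 pole a set g(v) = (v - a)*f(v) = [17/(7*(v + 9/11))] / (v - a').
Simple pole: residue = g(a) at a = 1 - (1/5)*sqrt(30), which is -10285/17836 - (4675/26754)*sqrt(30).
The factor v**2 - 2*v - 1/5 splits as (v - a)(v - a') with a = 1 + (1/5)*sqrt(30), a' = 1 - (1/5)*sqrt(30). At the order-1 pole a set g(v) = (v - a)*f(v) = [17/(7*(v + 9/11))] / (v - a').
Simple pole: residue = g(a) at a = 1 + (1/5)*sqrt(30), which is -10285/17836 + (4675/26754)*sqrt(30).
List the singular points by increasing real part (a conjugate pair: the negative imaginary part first).


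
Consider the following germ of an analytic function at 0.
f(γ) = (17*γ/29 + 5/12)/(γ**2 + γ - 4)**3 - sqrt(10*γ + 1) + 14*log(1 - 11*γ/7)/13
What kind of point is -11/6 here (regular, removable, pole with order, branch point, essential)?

Denominator factors: γ**2 + γ - 4 = -89/36 at γ = -11/6 — none vanishes.
Branch term sqrt(1 - γ/(-1/10)): argument at -11/6 is -52/3, nonzero, so -11/6 is not its branch point (a point on a principal cut is still regular for the continued germ).
Branch term log(1 - γ/(7/11)): argument at -11/6 is 163/42, nonzero, so -11/6 is not its branch point (a point on a principal cut is still regular for the continued germ).
So the germ continues analytically to -11/6.

The point is a regular point.


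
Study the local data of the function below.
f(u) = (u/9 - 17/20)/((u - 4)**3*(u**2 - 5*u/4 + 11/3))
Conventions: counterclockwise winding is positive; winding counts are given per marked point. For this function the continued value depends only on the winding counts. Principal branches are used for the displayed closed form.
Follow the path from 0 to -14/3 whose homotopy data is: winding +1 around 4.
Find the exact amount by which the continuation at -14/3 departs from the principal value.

The function is rational, hence single-valued: continuing it around any pole returns the same value, so the difference is 0.

Continued minus principal equals 0.


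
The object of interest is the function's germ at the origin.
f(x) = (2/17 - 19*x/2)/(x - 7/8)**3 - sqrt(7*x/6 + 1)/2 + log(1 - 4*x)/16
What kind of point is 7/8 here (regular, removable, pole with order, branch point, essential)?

The point is a pole of order 3.

The denominator factor x - 7/8 vanishes at 7/8 and appears to the power 3; the numerator there equals -2229/272, nonzero, and no other factor vanishes.
The branch terms are analytic at this point.
Hence a pole whose order is the multiplicity, 3.


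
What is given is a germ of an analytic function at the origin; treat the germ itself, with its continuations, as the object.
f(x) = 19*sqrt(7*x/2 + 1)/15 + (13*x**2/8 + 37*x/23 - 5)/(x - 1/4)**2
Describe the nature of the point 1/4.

The point is a pole of order 2.

The denominator factor x - 1/4 vanishes at 1/4 and appears to the power 2; the numerator there equals -13237/2944, nonzero, and no other factor vanishes.
The branch terms are analytic at this point.
Hence a pole whose order is the multiplicity, 2.


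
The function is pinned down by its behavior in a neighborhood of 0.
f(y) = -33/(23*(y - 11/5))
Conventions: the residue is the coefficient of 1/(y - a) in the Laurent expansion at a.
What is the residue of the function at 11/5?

At the order-1 pole 11/5 set g(y) = (y - (11/5))*f(y) = -33/23.
Simple pole: residue = g(a) at a = 11/5, which is -33/23.

The residue is -33/23.


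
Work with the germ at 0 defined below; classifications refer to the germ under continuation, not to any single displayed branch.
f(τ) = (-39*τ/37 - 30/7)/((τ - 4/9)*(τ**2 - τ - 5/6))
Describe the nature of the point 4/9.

The point is a pole of order 1.

The denominator factor τ - 4/9 vanishes at 4/9 and appears to the power 1; the numerator there equals -3694/777, nonzero, and no other factor vanishes.
Hence a pole whose order is the multiplicity, 1.


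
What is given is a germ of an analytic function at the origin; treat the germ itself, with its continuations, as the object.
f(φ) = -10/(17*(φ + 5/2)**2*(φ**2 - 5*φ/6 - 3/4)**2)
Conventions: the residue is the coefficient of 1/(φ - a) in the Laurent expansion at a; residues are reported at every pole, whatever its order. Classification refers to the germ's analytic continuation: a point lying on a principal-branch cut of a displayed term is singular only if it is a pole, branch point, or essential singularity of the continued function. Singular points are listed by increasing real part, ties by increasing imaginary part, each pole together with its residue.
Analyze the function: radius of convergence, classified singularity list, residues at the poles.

Denominator factor (φ**2 - 5*φ/6 - 3/4)^2: discriminant 133/36, real irrational roots 5/12 + (1/12)*sqrt(133) and 5/12 - (1/12)*sqrt(133); poles of order 2, moduli 5/12 + (1/12)*sqrt(133) and -5/12 + (1/12)*sqrt(133).
Denominator factor (φ + 5/2)^2: pole of order 2 at -5/2, modulus 5/2.
The radius of convergence is the smallest modulus among the singular points: -5/12 + (1/12)*sqrt(133).
At the order-2 pole -5/2 set g(φ) = (φ - (-5/2))^2*f(φ) = -10/(17*(φ**2 - 5*φ/6 - 3/4)**2).
Order-2 pole: residue = g'(a); g'(-5/2) = -28800/1830101, so the residue is -28800/1830101.
The factor φ**2 - 5*φ/6 - 3/4 splits as (φ - a)(φ - a') with a = 5/12 - (1/12)*sqrt(133), a' = 5/12 + (1/12)*sqrt(133). At the order-2 pole a set g(φ) = (φ - a)^2*f(φ) = [-10/(17*(φ + 5/2)**2)] / (φ - a')^2.
Order-2 pole: residue = g'(a); g'(5/12 - (1/12)*sqrt(133)) = 14400/1830101 - (3453120/4624665227)*sqrt(133), so the residue is 14400/1830101 - (3453120/4624665227)*sqrt(133).
The factor φ**2 - 5*φ/6 - 3/4 splits as (φ - a)(φ - a') with a = 5/12 + (1/12)*sqrt(133), a' = 5/12 - (1/12)*sqrt(133). At the order-2 pole a set g(φ) = (φ - a)^2*f(φ) = [-10/(17*(φ + 5/2)**2)] / (φ - a')^2.
Order-2 pole: residue = g'(a); g'(5/12 + (1/12)*sqrt(133)) = 14400/1830101 + (3453120/4624665227)*sqrt(133), so the residue is 14400/1830101 + (3453120/4624665227)*sqrt(133).
List the singular points by increasing real part (a conjugate pair: the negative imaginary part first).

Radius of convergence at 0: -5/12 + (1/12)*sqrt(133).
At -5/2: a pole of order 2; residue -28800/1830101.
At 5/12 - (1/12)*sqrt(133): a pole of order 2; residue 14400/1830101 - (3453120/4624665227)*sqrt(133).
At 5/12 + (1/12)*sqrt(133): a pole of order 2; residue 14400/1830101 + (3453120/4624665227)*sqrt(133).


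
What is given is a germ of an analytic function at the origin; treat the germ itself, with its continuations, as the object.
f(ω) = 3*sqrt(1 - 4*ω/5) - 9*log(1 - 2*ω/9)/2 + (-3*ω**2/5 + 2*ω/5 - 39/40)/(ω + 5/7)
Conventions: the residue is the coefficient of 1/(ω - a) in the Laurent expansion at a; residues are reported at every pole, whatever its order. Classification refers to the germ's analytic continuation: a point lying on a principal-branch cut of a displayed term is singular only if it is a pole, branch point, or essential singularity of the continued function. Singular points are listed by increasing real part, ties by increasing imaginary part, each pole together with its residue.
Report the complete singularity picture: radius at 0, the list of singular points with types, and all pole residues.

Radius of convergence at 0: 5/7.
At -5/7: a pole of order 1; residue -3071/1960.
At 5/4: an algebraic (square-root) branch point.
At 9/2: a logarithmic branch point.

Denominator factor (ω + 5/7): pole of order 1 at -5/7, modulus 5/7.
Branch term (3)*sqrt(1 - ω/(5/4)): its argument vanishes at ω = 5/4, a square-root branch point, modulus 5/4.
Branch term (-9/2)*log(1 - ω/(9/2)): its argument vanishes at ω = 9/2, a logarithmic branch point, modulus 9/2.
The radius of convergence is the smallest modulus among the singular points: 5/7.
The branch terms are analytic at -5/7 and contribute nothing to the residue; only the rational part matters.
At the order-1 pole -5/7 set g(ω) = (ω - (-5/7))*(rational part) = -3*ω**2/5 + 2*ω/5 - 39/40.
Simple pole: residue = g(a) at a = -5/7, which is -3071/1960.
List the singular points by increasing real part (a conjugate pair: the negative imaginary part first).


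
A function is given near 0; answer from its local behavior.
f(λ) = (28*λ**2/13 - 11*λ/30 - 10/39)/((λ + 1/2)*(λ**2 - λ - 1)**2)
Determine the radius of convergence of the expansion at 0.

The radius of convergence is 1/2.

Denominator factor (λ + 1/2): pole of order 1 at -1/2, modulus 1/2.
Denominator factor (λ**2 - λ - 1)^2: discriminant 5, real irrational roots 1/2 + (1/2)*sqrt(5) and 1/2 - (1/2)*sqrt(5); poles of order 2, moduli 1/2 + (1/2)*sqrt(5) and -1/2 + (1/2)*sqrt(5).
The radius of convergence is the smallest modulus among the singular points: 1/2.


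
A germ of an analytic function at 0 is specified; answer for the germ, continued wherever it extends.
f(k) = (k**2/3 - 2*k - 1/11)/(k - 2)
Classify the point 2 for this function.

The point is a pole of order 1.

The denominator factor k - 2 vanishes at 2 and appears to the power 1; the numerator there equals -91/33, nonzero, and no other factor vanishes.
Hence a pole whose order is the multiplicity, 1.


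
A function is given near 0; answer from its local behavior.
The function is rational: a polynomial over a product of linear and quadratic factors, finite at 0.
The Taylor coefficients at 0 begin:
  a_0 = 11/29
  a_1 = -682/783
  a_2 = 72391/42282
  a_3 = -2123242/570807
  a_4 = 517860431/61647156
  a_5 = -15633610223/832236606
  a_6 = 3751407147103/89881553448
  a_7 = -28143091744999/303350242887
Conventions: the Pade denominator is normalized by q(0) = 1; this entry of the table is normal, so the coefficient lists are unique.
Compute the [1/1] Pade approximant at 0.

The Pade approximant has numerator coefficients [11/29, -451/3596]; denominator coefficients [1, 6581/3348].

Taylor coefficients needed (read off): a_0 = 11/29, a_1 = -682/783, a_2 = 72391/42282.
Write the denominator as Q(u) = 1 + q1*u. Requiring Q*f - P = O(u^3) with deg P <= 1 kills the coefficients of u^2..u^2 in Q*f:
  u^2: a_2 + q1*a_1 = 0, i.e. 72391/42282 + (-682/783)*q1 = 0.
Solving this linear system: q1 = 6581/3348.
The numerator is Q*f truncated at degree 1: P0 = a_0 = 11/29; P1 = a_1 + q1*a_0 = -451/3596.


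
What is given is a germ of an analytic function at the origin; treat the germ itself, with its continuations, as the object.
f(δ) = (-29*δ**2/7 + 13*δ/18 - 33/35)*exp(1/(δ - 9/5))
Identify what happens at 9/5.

The point is an essential singularity.

The exponent 1/(δ - (9/5)) has a pole at 9/5, so exp(1/(δ - (9/5))) takes every nonzero value near it: an essential singularity (not a pole of any order).


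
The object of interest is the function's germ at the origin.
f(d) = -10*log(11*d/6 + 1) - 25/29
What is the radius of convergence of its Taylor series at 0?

The radius of convergence is 6/11.

Branch term (-10)*log(1 - d/(-6/11)): its argument vanishes at d = -6/11, a logarithmic branch point, modulus 6/11.
The radius of convergence is the smallest modulus among the singular points: 6/11.


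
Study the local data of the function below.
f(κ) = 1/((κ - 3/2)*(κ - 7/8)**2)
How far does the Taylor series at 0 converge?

The radius of convergence is 7/8.

Denominator factor (κ - 3/2): pole of order 1 at 3/2, modulus 3/2.
Denominator factor (κ - 7/8)^2: pole of order 2 at 7/8, modulus 7/8.
The radius of convergence is the smallest modulus among the singular points: 7/8.


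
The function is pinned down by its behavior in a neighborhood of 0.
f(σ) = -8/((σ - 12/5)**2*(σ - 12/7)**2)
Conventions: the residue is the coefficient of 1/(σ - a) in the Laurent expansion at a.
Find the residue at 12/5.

At the order-2 pole 12/5 set g(σ) = (σ - (12/5))^2*f(σ) = -8/(σ - 12/7)**2.
Order-2 pole: residue = g'(a); g'(12/5) = 42875/864, so the residue is 42875/864.

The residue is 42875/864.


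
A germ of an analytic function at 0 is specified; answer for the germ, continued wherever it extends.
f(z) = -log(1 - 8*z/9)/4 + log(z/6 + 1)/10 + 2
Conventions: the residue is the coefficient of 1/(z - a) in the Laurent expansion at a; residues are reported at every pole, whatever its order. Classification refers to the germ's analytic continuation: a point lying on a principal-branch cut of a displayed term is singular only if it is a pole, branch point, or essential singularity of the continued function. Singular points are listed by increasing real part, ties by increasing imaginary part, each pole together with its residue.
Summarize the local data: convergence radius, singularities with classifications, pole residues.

Branch term (1/10)*log(1 - z/(-6)): its argument vanishes at z = -6, a logarithmic branch point, modulus 6.
Branch term (-1/4)*log(1 - z/(9/8)): its argument vanishes at z = 9/8, a logarithmic branch point, modulus 9/8.
The radius of convergence is the smallest modulus among the singular points: 9/8.
List the singular points by increasing real part (a conjugate pair: the negative imaginary part first).

Radius of convergence at 0: 9/8.
At -6: a logarithmic branch point.
At 9/8: a logarithmic branch point.


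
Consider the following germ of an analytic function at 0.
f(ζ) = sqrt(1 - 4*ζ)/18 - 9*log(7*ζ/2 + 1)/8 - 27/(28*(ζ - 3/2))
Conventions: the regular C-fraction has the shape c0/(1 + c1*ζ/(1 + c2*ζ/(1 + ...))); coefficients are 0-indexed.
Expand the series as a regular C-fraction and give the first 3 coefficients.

Taylor coefficients (expand at 0): a_0 = 44/63, a_1 = -3649/1008, a_2 = 28487/4032.
c0 = a_0 = 44/63. Peel one level at a time: if S = 1 + c*ζ/S' with S'(0) = 1, then c is the ζ-coefficient of S and S' = c*ζ/(S - 1).
S_1 = c0/f = 1 + (3649/704)*ζ + (8301489/495616)*ζ^2 + ...; c1 = 3649/704.
S_2 = c1*ζ/(S_1 - 1) = 1 + (-8301489/2568896)*ζ + ...; c2 = -8301489/2568896.

The regular C-fraction coefficients are [44/63, 3649/704, -8301489/2568896].


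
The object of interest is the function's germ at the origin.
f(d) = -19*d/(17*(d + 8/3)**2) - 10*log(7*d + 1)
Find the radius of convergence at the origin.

The radius of convergence is 1/7.

Denominator factor (d + 8/3)^2: pole of order 2 at -8/3, modulus 8/3.
Branch term (-10)*log(1 - d/(-1/7)): its argument vanishes at d = -1/7, a logarithmic branch point, modulus 1/7.
The radius of convergence is the smallest modulus among the singular points: 1/7.


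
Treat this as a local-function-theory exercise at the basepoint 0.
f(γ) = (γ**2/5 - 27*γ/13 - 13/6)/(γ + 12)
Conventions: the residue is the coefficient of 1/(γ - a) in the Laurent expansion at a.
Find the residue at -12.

At the order-1 pole -12 set g(γ) = (γ - (-12))*f(γ) = γ**2/5 - 27*γ/13 - 13/6.
Simple pole: residue = g(a) at a = -12, which is 20107/390.

The residue is 20107/390.


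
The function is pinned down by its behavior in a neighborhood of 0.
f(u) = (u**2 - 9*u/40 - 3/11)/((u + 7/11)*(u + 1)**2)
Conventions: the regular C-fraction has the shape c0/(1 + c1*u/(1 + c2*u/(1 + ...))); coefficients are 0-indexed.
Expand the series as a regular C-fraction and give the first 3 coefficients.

The regular C-fraction coefficients are [-3/7, 769/280, -186269/92280].

Taylor coefficients (expand at 0): a_0 = -3/7, a_1 = 2307/1960, a_2 = -2351/2744.
c0 = a_0 = -3/7. Peel one level at a time: if S = 1 + c*u/S' with S'(0) = 1, then c is the u-coefficient of S and S' = c*u/(S - 1).
S_1 = c0/f = 1 + (769/280)*u + (186269/33600)*u^2 + ...; c1 = 769/280.
S_2 = c1*u/(S_1 - 1) = 1 + (-186269/92280)*u + ...; c2 = -186269/92280.


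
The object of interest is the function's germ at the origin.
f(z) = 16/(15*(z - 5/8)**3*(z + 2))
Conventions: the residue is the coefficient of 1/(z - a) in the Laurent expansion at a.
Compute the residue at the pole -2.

The residue is -8192/138915.

At the order-1 pole -2 set g(z) = (z - (-2))*f(z) = 16/(15*(z - 5/8)**3).
Simple pole: residue = g(a) at a = -2, which is -8192/138915.


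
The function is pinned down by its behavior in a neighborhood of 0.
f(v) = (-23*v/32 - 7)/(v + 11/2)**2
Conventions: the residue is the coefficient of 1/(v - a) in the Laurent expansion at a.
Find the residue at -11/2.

At the order-2 pole -11/2 set g(v) = (v - (-11/2))^2*f(v) = -23*v/32 - 7.
Order-2 pole: residue = g'(a); g'(-11/2) = -23/32, so the residue is -23/32.

The residue is -23/32.


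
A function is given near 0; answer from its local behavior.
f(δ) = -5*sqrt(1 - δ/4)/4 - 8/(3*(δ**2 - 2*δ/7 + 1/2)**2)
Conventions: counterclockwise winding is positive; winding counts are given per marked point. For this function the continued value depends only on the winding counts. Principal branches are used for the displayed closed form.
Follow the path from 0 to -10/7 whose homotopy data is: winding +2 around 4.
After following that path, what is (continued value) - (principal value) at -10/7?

Continued minus principal equals 0.

The rational part is single-valued and drops out of the difference; each branch term changes only by its own monodromy.
(-5/4)*sqrt(1 - δ/(4)): winding +2 is even, the square root returns to the same sheet, contribution 0.
Summing the contributions at δ = -10/7 gives 0.


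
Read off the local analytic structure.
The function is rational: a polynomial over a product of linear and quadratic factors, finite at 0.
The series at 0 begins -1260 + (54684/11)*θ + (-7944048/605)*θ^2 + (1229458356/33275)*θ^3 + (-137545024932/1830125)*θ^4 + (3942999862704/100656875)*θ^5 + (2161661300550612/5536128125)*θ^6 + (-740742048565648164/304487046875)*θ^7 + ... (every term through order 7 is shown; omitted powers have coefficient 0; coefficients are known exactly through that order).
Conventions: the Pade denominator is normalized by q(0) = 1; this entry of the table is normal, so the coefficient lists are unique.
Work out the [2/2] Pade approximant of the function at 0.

Taylor coefficients needed (read off): a_0 = -1260, a_1 = 54684/11, a_2 = -7944048/605, a_3 = 1229458356/33275, a_4 = -137545024932/1830125.
Write the denominator as Q(θ) = 1 + q1*θ + q2*θ^2. Requiring Q*f - P = O(θ^5) with deg P <= 2 kills the coefficients of θ^3..θ^4 in Q*f:
  θ^3: a_3 + q1*a_2 + q2*a_1 = 0, i.e. 1229458356/33275 + (-7944048/605)*q1 + (54684/11)*q2 = 0.
  θ^4: a_4 + q1*a_3 + q2*a_2 = 0, i.e. -137545024932/1830125 + (1229458356/33275)*q1 + (-7944048/605)*q2 = 0.
Solving this linear system: q1 = -11688541/1180685, q2 = -39648331/1180685.
The numerator is Q*f truncated at degree 2: P0 = a_0 = -1260; P1 = a_1 + q1*a_0 = 374492160/21467; P2 = a_2 + q1*a_1 + q2*a_0 = -430058160/21467.

The Pade approximant has numerator coefficients [-1260, 374492160/21467, -430058160/21467]; denominator coefficients [1, -11688541/1180685, -39648331/1180685].


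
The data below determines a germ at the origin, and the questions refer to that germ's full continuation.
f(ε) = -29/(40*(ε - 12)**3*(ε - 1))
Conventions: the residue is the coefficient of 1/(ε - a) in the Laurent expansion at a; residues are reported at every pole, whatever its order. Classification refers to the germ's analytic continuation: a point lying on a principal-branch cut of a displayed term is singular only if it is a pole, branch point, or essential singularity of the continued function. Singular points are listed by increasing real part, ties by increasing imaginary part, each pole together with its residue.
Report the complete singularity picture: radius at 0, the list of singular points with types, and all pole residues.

Radius of convergence at 0: 1.
At 1: a pole of order 1; residue 29/53240.
At 12: a pole of order 3; residue -29/53240.

Denominator factor (ε - 12)^3: pole of order 3 at 12, modulus 12.
Denominator factor (ε - 1): pole of order 1 at 1, modulus 1.
The radius of convergence is the smallest modulus among the singular points: 1.
At the order-1 pole 1 set g(ε) = (ε - (1))*f(ε) = -29/(40*(ε - 12)**3).
Simple pole: residue = g(a) at a = 1, which is 29/53240.
At the order-3 pole 12 set g(ε) = (ε - (12))^3*f(ε) = -29/(40*(ε - 1)).
Order-3 pole: residue = g''(a)/2; g''(12) = -29/26620, so the residue is -29/53240.
List the singular points by increasing real part (a conjugate pair: the negative imaginary part first).


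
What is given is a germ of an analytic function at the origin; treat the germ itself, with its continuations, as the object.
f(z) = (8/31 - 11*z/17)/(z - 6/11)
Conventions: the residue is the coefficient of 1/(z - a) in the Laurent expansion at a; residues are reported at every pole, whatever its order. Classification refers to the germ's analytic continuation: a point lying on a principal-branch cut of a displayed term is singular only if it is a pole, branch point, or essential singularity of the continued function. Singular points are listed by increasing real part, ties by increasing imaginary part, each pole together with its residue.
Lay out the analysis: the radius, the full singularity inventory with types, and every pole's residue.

Radius of convergence at 0: 6/11.
At 6/11: a pole of order 1; residue -50/527.

Denominator factor (z - 6/11): pole of order 1 at 6/11, modulus 6/11.
The radius of convergence is the smallest modulus among the singular points: 6/11.
At the order-1 pole 6/11 set g(z) = (z - (6/11))*f(z) = 8/31 - 11*z/17.
Simple pole: residue = g(a) at a = 6/11, which is -50/527.


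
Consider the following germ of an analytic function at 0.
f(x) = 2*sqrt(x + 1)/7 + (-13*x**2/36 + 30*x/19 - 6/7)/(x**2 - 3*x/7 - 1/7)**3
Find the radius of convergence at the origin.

The radius of convergence is -3/14 + (1/14)*sqrt(37).

Denominator factor (x**2 - 3*x/7 - 1/7)^3: discriminant 37/49, real irrational roots 3/14 + (1/14)*sqrt(37) and 3/14 - (1/14)*sqrt(37); poles of order 3, moduli 3/14 + (1/14)*sqrt(37) and -3/14 + (1/14)*sqrt(37).
Branch term (2/7)*sqrt(1 - x/(-1)): its argument vanishes at x = -1, a square-root branch point, modulus 1.
The radius of convergence is the smallest modulus among the singular points: -3/14 + (1/14)*sqrt(37).


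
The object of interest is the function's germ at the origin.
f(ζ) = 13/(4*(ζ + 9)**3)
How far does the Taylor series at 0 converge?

Denominator factor (ζ + 9)^3: pole of order 3 at -9, modulus 9.
The radius of convergence is the smallest modulus among the singular points: 9.

The radius of convergence is 9.


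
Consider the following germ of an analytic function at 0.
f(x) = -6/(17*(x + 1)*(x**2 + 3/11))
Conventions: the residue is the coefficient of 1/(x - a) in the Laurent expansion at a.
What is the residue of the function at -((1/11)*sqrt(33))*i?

The residue is (33/238) - ((11/238)*sqrt(33))*i.

The factor x**2 + 3/11 splits as (x - a)(x - a') with a = -((1/11)*sqrt(33))*i, a' = ((1/11)*sqrt(33))*i. At the order-1 pole a set g(x) = (x - a)*f(x) = [-6/(17*(x + 1))] / (x - a').
Simple pole: residue = g(a) at a = -((1/11)*sqrt(33))*i, which is (33/238) - ((11/238)*sqrt(33))*i.


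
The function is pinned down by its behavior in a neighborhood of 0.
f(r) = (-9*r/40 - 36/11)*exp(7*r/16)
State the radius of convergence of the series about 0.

The factor exp(7*r/16) is entire and contributes no finite singular point.
The polynomial part has no poles.
No finite singular points: the Taylor series at 0 converges everywhere.

The radius of convergence is infinite.


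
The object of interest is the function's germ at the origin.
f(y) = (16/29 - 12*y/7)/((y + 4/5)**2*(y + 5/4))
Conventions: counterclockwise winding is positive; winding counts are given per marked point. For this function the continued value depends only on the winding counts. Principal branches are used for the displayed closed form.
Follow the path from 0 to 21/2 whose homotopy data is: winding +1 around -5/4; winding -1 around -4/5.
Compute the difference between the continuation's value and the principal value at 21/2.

The function is rational, hence single-valued: continuing it around any pole returns the same value, so the difference is 0.

Continued minus principal equals 0.


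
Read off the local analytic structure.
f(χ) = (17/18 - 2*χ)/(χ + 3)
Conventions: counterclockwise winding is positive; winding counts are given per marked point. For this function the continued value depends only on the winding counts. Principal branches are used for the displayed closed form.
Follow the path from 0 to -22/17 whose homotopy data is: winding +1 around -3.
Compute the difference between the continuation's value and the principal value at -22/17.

Continued minus principal equals 0.

The function is rational, hence single-valued: continuing it around any pole returns the same value, so the difference is 0.


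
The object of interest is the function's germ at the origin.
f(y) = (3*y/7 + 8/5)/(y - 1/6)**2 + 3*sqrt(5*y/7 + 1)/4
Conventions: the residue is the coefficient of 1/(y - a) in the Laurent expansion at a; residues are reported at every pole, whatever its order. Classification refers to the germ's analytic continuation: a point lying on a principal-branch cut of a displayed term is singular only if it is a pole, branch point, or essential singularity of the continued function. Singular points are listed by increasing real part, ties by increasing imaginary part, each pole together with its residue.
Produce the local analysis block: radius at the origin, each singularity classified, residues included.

Denominator factor (y - 1/6)^2: pole of order 2 at 1/6, modulus 1/6.
Branch term (3/4)*sqrt(1 - y/(-7/5)): its argument vanishes at y = -7/5, a square-root branch point, modulus 7/5.
The radius of convergence is the smallest modulus among the singular points: 1/6.
The branch term is analytic at 1/6 and contributes nothing to the residue; only the rational part matters.
At the order-2 pole 1/6 set g(y) = (y - (1/6))^2*(rational part) = 3*y/7 + 8/5.
Order-2 pole: residue = g'(a); g'(1/6) = 3/7, so the residue is 3/7.
List the singular points by increasing real part (a conjugate pair: the negative imaginary part first).

Radius of convergence at 0: 1/6.
At -7/5: an algebraic (square-root) branch point.
At 1/6: a pole of order 2; residue 3/7.


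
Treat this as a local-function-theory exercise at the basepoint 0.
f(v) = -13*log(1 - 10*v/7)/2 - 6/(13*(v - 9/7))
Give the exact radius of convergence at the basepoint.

The radius of convergence is 7/10.

Denominator factor (v - 9/7): pole of order 1 at 9/7, modulus 9/7.
Branch term (-13/2)*log(1 - v/(7/10)): its argument vanishes at v = 7/10, a logarithmic branch point, modulus 7/10.
The radius of convergence is the smallest modulus among the singular points: 7/10.


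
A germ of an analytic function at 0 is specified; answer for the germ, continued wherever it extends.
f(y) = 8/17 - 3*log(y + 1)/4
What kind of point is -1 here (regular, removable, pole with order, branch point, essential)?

The point is a logarithmic branch point.

The term (-3/4)*log(1 - y/(-1)) has argument 1 - -1/(-1) = 0 at -1: a logarithmic (infinitely-sheeted) branch point; the remaining terms are analytic or single-valued there.


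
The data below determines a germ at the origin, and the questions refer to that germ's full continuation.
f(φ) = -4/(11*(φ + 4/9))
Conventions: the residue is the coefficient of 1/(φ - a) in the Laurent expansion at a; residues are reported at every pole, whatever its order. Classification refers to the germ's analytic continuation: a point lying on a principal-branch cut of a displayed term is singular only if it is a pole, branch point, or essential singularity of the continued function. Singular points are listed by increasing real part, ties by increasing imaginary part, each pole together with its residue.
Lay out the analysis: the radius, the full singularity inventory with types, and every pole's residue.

Radius of convergence at 0: 4/9.
At -4/9: a pole of order 1; residue -4/11.

Denominator factor (φ + 4/9): pole of order 1 at -4/9, modulus 4/9.
The radius of convergence is the smallest modulus among the singular points: 4/9.
At the order-1 pole -4/9 set g(φ) = (φ - (-4/9))*f(φ) = -4/11.
Simple pole: residue = g(a) at a = -4/9, which is -4/11.


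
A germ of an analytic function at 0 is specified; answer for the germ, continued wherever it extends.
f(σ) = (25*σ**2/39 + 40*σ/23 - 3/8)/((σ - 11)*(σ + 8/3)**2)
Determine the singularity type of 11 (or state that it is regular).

The denominator factor σ - 11 vanishes at 11 and appears to the power 1; the numerator there equals 691189/7176, nonzero, and no other factor vanishes.
Hence a pole whose order is the multiplicity, 1.

The point is a pole of order 1.


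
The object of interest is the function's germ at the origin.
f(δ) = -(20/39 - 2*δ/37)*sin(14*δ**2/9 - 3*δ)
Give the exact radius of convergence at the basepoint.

The factor -sin(14*δ**2/9 - 3*δ) is entire and contributes no finite singular point.
The polynomial part has no poles.
No finite singular points: the Taylor series at 0 converges everywhere.

The radius of convergence is infinite.


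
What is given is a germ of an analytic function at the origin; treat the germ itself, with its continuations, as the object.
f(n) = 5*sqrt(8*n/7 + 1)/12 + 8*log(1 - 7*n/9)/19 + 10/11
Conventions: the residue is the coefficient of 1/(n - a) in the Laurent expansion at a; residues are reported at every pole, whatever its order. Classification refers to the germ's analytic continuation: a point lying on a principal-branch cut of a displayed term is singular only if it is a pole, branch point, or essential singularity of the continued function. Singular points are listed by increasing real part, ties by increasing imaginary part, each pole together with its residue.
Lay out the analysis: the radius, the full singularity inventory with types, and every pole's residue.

Radius of convergence at 0: 7/8.
At -7/8: an algebraic (square-root) branch point.
At 9/7: a logarithmic branch point.

Branch term (8/19)*log(1 - n/(9/7)): its argument vanishes at n = 9/7, a logarithmic branch point, modulus 9/7.
Branch term (5/12)*sqrt(1 - n/(-7/8)): its argument vanishes at n = -7/8, a square-root branch point, modulus 7/8.
The radius of convergence is the smallest modulus among the singular points: 7/8.
List the singular points by increasing real part (a conjugate pair: the negative imaginary part first).


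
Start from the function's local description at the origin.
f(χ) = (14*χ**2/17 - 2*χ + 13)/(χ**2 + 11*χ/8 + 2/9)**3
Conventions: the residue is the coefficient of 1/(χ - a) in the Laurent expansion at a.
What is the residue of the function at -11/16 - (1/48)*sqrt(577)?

The residue is -(11935503360/3265700561)*sqrt(577).

The factor χ**2 + 11*χ/8 + 2/9 splits as (χ - a)(χ - a') with a = -11/16 - (1/48)*sqrt(577), a' = -11/16 + (1/48)*sqrt(577). At the order-3 pole a set g(χ) = (χ - a)^3*f(χ) = [14*χ**2/17 - 2*χ + 13] / (χ - a')^3.
Order-3 pole: residue = g''(a)/2; g''(-11/16 - (1/48)*sqrt(577)) = -(23871006720/3265700561)*sqrt(577), so the residue is -(11935503360/3265700561)*sqrt(577).
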